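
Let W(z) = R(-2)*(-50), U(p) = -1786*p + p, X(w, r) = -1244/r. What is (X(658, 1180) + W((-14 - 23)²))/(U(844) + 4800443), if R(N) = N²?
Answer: -59311/971701385 ≈ -6.1038e-5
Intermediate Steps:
U(p) = -1785*p
W(z) = -200 (W(z) = (-2)²*(-50) = 4*(-50) = -200)
(X(658, 1180) + W((-14 - 23)²))/(U(844) + 4800443) = (-1244/1180 - 200)/(-1785*844 + 4800443) = (-1244*1/1180 - 200)/(-1506540 + 4800443) = (-311/295 - 200)/3293903 = -59311/295*1/3293903 = -59311/971701385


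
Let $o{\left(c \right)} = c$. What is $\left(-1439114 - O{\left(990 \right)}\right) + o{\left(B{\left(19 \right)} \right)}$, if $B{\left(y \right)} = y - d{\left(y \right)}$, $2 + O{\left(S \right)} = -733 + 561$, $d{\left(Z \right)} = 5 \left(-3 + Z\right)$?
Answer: $-1439001$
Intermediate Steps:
$d{\left(Z \right)} = -15 + 5 Z$
$O{\left(S \right)} = -174$ ($O{\left(S \right)} = -2 + \left(-733 + 561\right) = -2 - 172 = -174$)
$B{\left(y \right)} = 15 - 4 y$ ($B{\left(y \right)} = y - \left(-15 + 5 y\right) = 15 - 4 y$)
$\left(-1439114 - O{\left(990 \right)}\right) + o{\left(B{\left(19 \right)} \right)} = \left(-1439114 - -174\right) + \left(15 - 76\right) = \left(-1439114 + 174\right) + \left(15 - 76\right) = -1438940 - 61 = -1439001$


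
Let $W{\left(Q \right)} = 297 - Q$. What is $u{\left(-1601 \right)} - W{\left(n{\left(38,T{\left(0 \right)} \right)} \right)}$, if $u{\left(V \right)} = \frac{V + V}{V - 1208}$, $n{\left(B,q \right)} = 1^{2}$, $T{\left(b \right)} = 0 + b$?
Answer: $- \frac{828262}{2809} \approx -294.86$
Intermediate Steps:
$T{\left(b \right)} = b$
$n{\left(B,q \right)} = 1$
$u{\left(V \right)} = \frac{2 V}{-1208 + V}$
$u{\left(-1601 \right)} - W{\left(n{\left(38,T{\left(0 \right)} \right)} \right)} = 2 \left(-1601\right) \frac{1}{-1208 - 1601} - \left(297 - 1\right) = 2 \left(-1601\right) \frac{1}{-2809} - \left(297 - 1\right) = 2 \left(-1601\right) \left(- \frac{1}{2809}\right) - 296 = \frac{3202}{2809} - 296 = - \frac{828262}{2809}$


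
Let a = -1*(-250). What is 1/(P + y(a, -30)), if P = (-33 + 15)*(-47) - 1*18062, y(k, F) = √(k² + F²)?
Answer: -2152/37040907 - 5*√634/148163628 ≈ -5.8948e-5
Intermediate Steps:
a = 250
y(k, F) = √(F² + k²)
P = -17216 (P = -18*(-47) - 18062 = 846 - 18062 = -17216)
1/(P + y(a, -30)) = 1/(-17216 + √((-30)² + 250²)) = 1/(-17216 + √(900 + 62500)) = 1/(-17216 + √63400) = 1/(-17216 + 10*√634)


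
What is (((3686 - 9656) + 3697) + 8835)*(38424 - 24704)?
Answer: 90030640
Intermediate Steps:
(((3686 - 9656) + 3697) + 8835)*(38424 - 24704) = ((-5970 + 3697) + 8835)*13720 = (-2273 + 8835)*13720 = 6562*13720 = 90030640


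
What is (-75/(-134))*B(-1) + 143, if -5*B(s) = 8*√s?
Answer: 143 - 60*I/67 ≈ 143.0 - 0.89552*I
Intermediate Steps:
B(s) = -8*√s/5
(-75/(-134))*B(-1) + 143 = (-75/(-134))*(-8*I/5) + 143 = (-75*(-1/134))*(-8*I/5) + 143 = 75*(-8*I/5)/134 + 143 = -60*I/67 + 143 = 143 - 60*I/67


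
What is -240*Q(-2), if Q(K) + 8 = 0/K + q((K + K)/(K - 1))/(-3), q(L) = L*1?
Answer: 6080/3 ≈ 2026.7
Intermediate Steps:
q(L) = L
Q(K) = -8 - 2*K/(3*(-1 + K)) (Q(K) = -8 + (0/K + ((K + K)/(K - 1))/(-3)) = -8 + (0 + ((2*K)/(-1 + K))*(-1/3)) = -8 + (0 + (2*K/(-1 + K))*(-1/3)) = -8 + (0 - 2*K/(3*(-1 + K))) = -8 - 2*K/(3*(-1 + K)))
-240*Q(-2) = -160*(12 - 13*(-2))/(-1 - 2) = -160*(12 + 26)/(-3) = -160*(-1)*38/3 = -240*(-76/9) = 6080/3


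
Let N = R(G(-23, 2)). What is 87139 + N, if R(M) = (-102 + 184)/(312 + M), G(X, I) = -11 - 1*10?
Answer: 25357531/291 ≈ 87139.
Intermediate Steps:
G(X, I) = -21 (G(X, I) = -11 - 10 = -21)
R(M) = 82/(312 + M)
N = 82/291 (N = 82/(312 - 21) = 82/291 ≈ 0.28179)
87139 + N = 87139 + 82/291 = 25357531/291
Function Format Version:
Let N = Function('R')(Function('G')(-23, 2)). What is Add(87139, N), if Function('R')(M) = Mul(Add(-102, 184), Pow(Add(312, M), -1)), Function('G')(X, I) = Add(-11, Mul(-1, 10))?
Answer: Rational(25357531, 291) ≈ 87139.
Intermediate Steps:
Function('G')(X, I) = -21 (Function('G')(X, I) = Add(-11, -10) = -21)
Function('R')(M) = Mul(82, Pow(Add(312, M), -1))
N = Rational(82, 291) (N = Mul(82, Pow(Add(312, -21), -1)) = Mul(82, Pow(291, -1)) = Mul(82, Rational(1, 291)) = Rational(82, 291) ≈ 0.28179)
Add(87139, N) = Add(87139, Rational(82, 291)) = Rational(25357531, 291)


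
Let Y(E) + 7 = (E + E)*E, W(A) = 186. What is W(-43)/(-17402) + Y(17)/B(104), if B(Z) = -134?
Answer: -4980733/1165934 ≈ -4.2719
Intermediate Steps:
Y(E) = -7 + 2*E² (Y(E) = -7 + (E + E)*E = -7 + (2*E)*E = -7 + 2*E²)
W(-43)/(-17402) + Y(17)/B(104) = 186/(-17402) + (-7 + 2*17²)/(-134) = 186*(-1/17402) + (-7 + 2*289)*(-1/134) = -93/8701 + (-7 + 578)*(-1/134) = -93/8701 + 571*(-1/134) = -93/8701 - 571/134 = -4980733/1165934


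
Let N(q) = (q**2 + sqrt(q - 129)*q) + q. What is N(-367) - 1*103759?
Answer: 30563 - 1468*I*sqrt(31) ≈ 30563.0 - 8173.5*I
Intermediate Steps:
N(q) = q + q**2 + q*sqrt(-129 + q) (N(q) = (q**2 + sqrt(-129 + q)*q) + q = (q**2 + q*sqrt(-129 + q)) + q = q + q**2 + q*sqrt(-129 + q))
N(-367) - 1*103759 = -367*(1 - 367 + sqrt(-129 - 367)) - 1*103759 = -367*(1 - 367 + sqrt(-496)) - 103759 = -367*(1 - 367 + 4*I*sqrt(31)) - 103759 = -367*(-366 + 4*I*sqrt(31)) - 103759 = (134322 - 1468*I*sqrt(31)) - 103759 = 30563 - 1468*I*sqrt(31)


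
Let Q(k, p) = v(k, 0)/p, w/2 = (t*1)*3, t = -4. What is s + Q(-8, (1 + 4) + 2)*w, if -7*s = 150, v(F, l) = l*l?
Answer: -150/7 ≈ -21.429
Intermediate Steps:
v(F, l) = l²
s = -150/7 (s = -⅐*150 = -150/7 ≈ -21.429)
w = -24 (w = 2*(-4*1*3) = 2*(-4*3) = 2*(-12) = -24)
Q(k, p) = 0 (Q(k, p) = 0²/p = 0/p = 0)
s + Q(-8, (1 + 4) + 2)*w = -150/7 + 0*(-24) = -150/7 + 0 = -150/7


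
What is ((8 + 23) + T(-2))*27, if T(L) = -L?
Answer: 891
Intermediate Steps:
((8 + 23) + T(-2))*27 = ((8 + 23) - 1*(-2))*27 = (31 + 2)*27 = 33*27 = 891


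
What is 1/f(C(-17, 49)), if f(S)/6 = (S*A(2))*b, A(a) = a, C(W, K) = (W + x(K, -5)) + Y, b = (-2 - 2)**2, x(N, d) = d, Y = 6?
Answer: -1/3072 ≈ -0.00032552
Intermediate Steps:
b = 16 (b = (-4)**2 = 16)
C(W, K) = 1 + W (C(W, K) = (W - 5) + 6 = (-5 + W) + 6 = 1 + W)
f(S) = 192*S (f(S) = 6*((S*2)*16) = 6*((2*S)*16) = 6*(32*S) = 192*S)
1/f(C(-17, 49)) = 1/(192*(1 - 17)) = 1/(192*(-16)) = 1/(-3072) = -1/3072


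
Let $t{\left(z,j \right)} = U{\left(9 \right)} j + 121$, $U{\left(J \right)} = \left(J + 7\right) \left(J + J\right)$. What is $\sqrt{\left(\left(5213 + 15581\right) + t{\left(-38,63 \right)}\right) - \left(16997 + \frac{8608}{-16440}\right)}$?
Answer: $\frac{\sqrt{93170588730}}{2055} \approx 148.53$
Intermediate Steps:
$U{\left(J \right)} = 2 J \left(7 + J\right)$ ($U{\left(J \right)} = \left(7 + J\right) 2 J = 2 J \left(7 + J\right)$)
$t{\left(z,j \right)} = 121 + 288 j$ ($t{\left(z,j \right)} = 2 \cdot 9 \left(7 + 9\right) j + 121 = 2 \cdot 9 \cdot 16 j + 121 = 288 j + 121 = 121 + 288 j$)
$\sqrt{\left(\left(5213 + 15581\right) + t{\left(-38,63 \right)}\right) - \left(16997 + \frac{8608}{-16440}\right)} = \sqrt{\left(\left(5213 + 15581\right) + \left(121 + 288 \cdot 63\right)\right) - \left(16997 + \frac{8608}{-16440}\right)} = \sqrt{\left(20794 + \left(121 + 18144\right)\right) - \left(16997 + 8608 \left(- \frac{1}{16440}\right)\right)} = \sqrt{\left(20794 + 18265\right) - \frac{34927759}{2055}} = \sqrt{39059 + \left(-16997 + \frac{1076}{2055}\right)} = \sqrt{39059 - \frac{34927759}{2055}} = \sqrt{\frac{45338486}{2055}} = \frac{\sqrt{93170588730}}{2055}$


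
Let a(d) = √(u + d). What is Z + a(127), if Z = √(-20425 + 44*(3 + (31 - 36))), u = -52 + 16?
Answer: √91 + I*√20513 ≈ 9.5394 + 143.22*I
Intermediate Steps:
u = -36
Z = I*√20513 (Z = √(-20425 + 44*(3 - 5)) = √(-20425 + 44*(-2)) = √(-20425 - 88) = √(-20513) = I*√20513 ≈ 143.22*I)
a(d) = √(-36 + d)
Z + a(127) = I*√20513 + √(-36 + 127) = I*√20513 + √91 = √91 + I*√20513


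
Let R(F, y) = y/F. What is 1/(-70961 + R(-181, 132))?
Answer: -181/12844073 ≈ -1.4092e-5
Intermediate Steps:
1/(-70961 + R(-181, 132)) = 1/(-70961 + 132/(-181)) = 1/(-70961 + 132*(-1/181)) = 1/(-70961 - 132/181) = 1/(-12844073/181) = -181/12844073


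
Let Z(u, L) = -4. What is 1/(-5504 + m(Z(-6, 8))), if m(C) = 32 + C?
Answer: -1/5476 ≈ -0.00018262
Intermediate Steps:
1/(-5504 + m(Z(-6, 8))) = 1/(-5504 + (32 - 4)) = 1/(-5504 + 28) = 1/(-5476) = -1/5476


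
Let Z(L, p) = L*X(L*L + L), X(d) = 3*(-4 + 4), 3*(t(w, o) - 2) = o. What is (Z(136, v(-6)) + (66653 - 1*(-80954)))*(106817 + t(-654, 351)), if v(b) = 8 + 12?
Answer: 15784502152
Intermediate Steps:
t(w, o) = 2 + o/3
v(b) = 20
X(d) = 0 (X(d) = 3*0 = 0)
Z(L, p) = 0 (Z(L, p) = L*0 = 0)
(Z(136, v(-6)) + (66653 - 1*(-80954)))*(106817 + t(-654, 351)) = (0 + (66653 - 1*(-80954)))*(106817 + (2 + (⅓)*351)) = (0 + (66653 + 80954))*(106817 + (2 + 117)) = (0 + 147607)*(106817 + 119) = 147607*106936 = 15784502152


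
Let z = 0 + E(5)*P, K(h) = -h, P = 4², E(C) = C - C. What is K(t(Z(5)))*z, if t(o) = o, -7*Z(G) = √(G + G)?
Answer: 0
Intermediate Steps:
Z(G) = -√2*√G/7 (Z(G) = -√(G + G)/7 = -√2*√G/7)
E(C) = 0
P = 16
z = 0 (z = 0 + 0*16 = 0 + 0 = 0)
K(t(Z(5)))*z = -(-1)*√2*√5/7*0 = -(-1)*√10/7*0 = (√10/7)*0 = 0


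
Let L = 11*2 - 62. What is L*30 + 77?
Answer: -1123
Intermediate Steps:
L = -40 (L = 22 - 62 = -40)
L*30 + 77 = -40*30 + 77 = -1200 + 77 = -1123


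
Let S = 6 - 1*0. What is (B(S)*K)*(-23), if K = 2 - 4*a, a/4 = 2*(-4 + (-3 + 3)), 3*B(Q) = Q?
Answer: -5980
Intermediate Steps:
S = 6 (S = 6 + 0 = 6)
B(Q) = Q/3
a = -32 (a = 4*(2*(-4 + (-3 + 3))) = 4*(2*(-4 + 0)) = 4*(2*(-4)) = 4*(-8) = -32)
K = 130 (K = 2 - 4*(-32) = 2 + 128 = 130)
(B(S)*K)*(-23) = (((⅓)*6)*130)*(-23) = (2*130)*(-23) = 260*(-23) = -5980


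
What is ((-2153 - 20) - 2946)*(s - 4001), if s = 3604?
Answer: 2032243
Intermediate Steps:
((-2153 - 20) - 2946)*(s - 4001) = ((-2153 - 20) - 2946)*(3604 - 4001) = (-2173 - 2946)*(-397) = -5119*(-397) = 2032243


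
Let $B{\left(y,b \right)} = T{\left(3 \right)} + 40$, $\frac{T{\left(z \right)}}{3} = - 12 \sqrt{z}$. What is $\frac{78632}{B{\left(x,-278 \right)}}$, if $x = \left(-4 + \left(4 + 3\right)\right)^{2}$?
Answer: $- \frac{196580}{143} - \frac{176922 \sqrt{3}}{143} \approx -3517.6$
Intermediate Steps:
$T{\left(z \right)} = - 36 \sqrt{z}$ ($T{\left(z \right)} = 3 \left(- 12 \sqrt{z}\right) = - 36 \sqrt{z}$)
$x = 9$ ($x = \left(-4 + 7\right)^{2} = 3^{2} = 9$)
$B{\left(y,b \right)} = 40 - 36 \sqrt{3}$ ($B{\left(y,b \right)} = - 36 \sqrt{3} + 40 = 40 - 36 \sqrt{3}$)
$\frac{78632}{B{\left(x,-278 \right)}} = \frac{78632}{40 - 36 \sqrt{3}}$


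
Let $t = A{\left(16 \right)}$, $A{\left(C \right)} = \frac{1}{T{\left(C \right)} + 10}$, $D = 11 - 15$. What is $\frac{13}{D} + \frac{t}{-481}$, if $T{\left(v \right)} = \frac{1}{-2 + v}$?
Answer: $- \frac{881729}{271284} \approx -3.2502$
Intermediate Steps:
$D = -4$ ($D = 11 - 15 = -4$)
$A{\left(C \right)} = \frac{1}{10 + \frac{1}{-2 + C}}$ ($A{\left(C \right)} = \frac{1}{\frac{1}{-2 + C} + 10} = \frac{1}{10 + \frac{1}{-2 + C}}$)
$t = \frac{14}{141}$ ($t = \frac{-2 + 16}{-19 + 10 \cdot 16} = \frac{1}{-19 + 160} \cdot 14 = \frac{1}{141} \cdot 14 = \frac{14}{141} \approx 0.099291$)
$\frac{13}{D} + \frac{t}{-481} = \frac{13}{-4} + \frac{14}{141 \left(-481\right)} = 13 \left(- \frac{1}{4}\right) + \frac{14}{141} \left(- \frac{1}{481}\right) = - \frac{13}{4} - \frac{14}{67821} = - \frac{881729}{271284}$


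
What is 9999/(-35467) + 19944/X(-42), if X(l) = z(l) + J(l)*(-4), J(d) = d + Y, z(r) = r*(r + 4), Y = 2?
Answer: 172448901/15570013 ≈ 11.076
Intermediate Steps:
z(r) = r*(4 + r)
J(d) = 2 + d (J(d) = d + 2 = 2 + d)
X(l) = -8 - 4*l + l*(4 + l) (X(l) = l*(4 + l) + (2 + l)*(-4) = l*(4 + l) + (-8 - 4*l) = -8 - 4*l + l*(4 + l))
9999/(-35467) + 19944/X(-42) = 9999/(-35467) + 19944/(-8 + (-42)**2) = 9999*(-1/35467) + 19944/(-8 + 1764) = -9999/35467 + 19944/1756 = -9999/35467 + 19944*(1/1756) = -9999/35467 + 4986/439 = 172448901/15570013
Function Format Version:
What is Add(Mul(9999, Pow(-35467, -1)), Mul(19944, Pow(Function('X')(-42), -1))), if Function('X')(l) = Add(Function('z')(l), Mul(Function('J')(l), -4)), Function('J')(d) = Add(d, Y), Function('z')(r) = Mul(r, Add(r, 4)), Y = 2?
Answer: Rational(172448901, 15570013) ≈ 11.076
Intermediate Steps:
Function('z')(r) = Mul(r, Add(4, r))
Function('J')(d) = Add(2, d) (Function('J')(d) = Add(d, 2) = Add(2, d))
Function('X')(l) = Add(-8, Mul(-4, l), Mul(l, Add(4, l))) (Function('X')(l) = Add(Mul(l, Add(4, l)), Mul(Add(2, l), -4)) = Add(Mul(l, Add(4, l)), Add(-8, Mul(-4, l))) = Add(-8, Mul(-4, l), Mul(l, Add(4, l))))
Add(Mul(9999, Pow(-35467, -1)), Mul(19944, Pow(Function('X')(-42), -1))) = Add(Mul(9999, Pow(-35467, -1)), Mul(19944, Pow(Add(-8, Pow(-42, 2)), -1))) = Add(Mul(9999, Rational(-1, 35467)), Mul(19944, Pow(Add(-8, 1764), -1))) = Add(Rational(-9999, 35467), Mul(19944, Pow(1756, -1))) = Add(Rational(-9999, 35467), Mul(19944, Rational(1, 1756))) = Add(Rational(-9999, 35467), Rational(4986, 439)) = Rational(172448901, 15570013)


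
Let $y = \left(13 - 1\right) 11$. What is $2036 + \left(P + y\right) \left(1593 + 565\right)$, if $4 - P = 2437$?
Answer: $-4963522$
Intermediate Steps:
$P = -2433$ ($P = 4 - 2437 = -2433$)
$y = 132$ ($y = 12 \cdot 11 = 132$)
$2036 + \left(P + y\right) \left(1593 + 565\right) = 2036 + \left(-2433 + 132\right) \left(1593 + 565\right) = 2036 - 4965558 = -4963522$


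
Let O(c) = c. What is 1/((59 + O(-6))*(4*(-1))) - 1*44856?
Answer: -9509473/212 ≈ -44856.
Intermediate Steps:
1/((59 + O(-6))*(4*(-1))) - 1*44856 = 1/((59 - 6)*(4*(-1))) - 1*44856 = 1/(53*(-4)) - 44856 = 1/(-212) - 44856 = -1/212 - 44856 = -9509473/212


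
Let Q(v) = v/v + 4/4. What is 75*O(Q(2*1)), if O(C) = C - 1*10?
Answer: -600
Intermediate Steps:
Q(v) = 2 (Q(v) = 1 + 4*(1/4) = 1 + 1 = 2)
O(C) = -10 + C (O(C) = C - 10 = -10 + C)
75*O(Q(2*1)) = 75*(-10 + 2) = 75*(-8) = -600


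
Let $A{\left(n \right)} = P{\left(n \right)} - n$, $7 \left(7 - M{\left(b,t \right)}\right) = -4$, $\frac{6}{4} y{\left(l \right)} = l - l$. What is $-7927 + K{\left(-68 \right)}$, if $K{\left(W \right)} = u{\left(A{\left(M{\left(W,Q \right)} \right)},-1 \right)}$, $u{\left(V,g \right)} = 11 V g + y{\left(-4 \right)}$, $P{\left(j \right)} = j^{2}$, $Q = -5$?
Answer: $- \frac{415241}{49} \approx -8474.3$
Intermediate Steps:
$y{\left(l \right)} = 0$ ($y{\left(l \right)} = \frac{2 \left(l - l\right)}{3} = \frac{2}{3} \cdot 0 = 0$)
$M{\left(b,t \right)} = \frac{53}{7}$ ($M{\left(b,t \right)} = 7 - - \frac{4}{7} = 7 + \frac{4}{7} = \frac{53}{7}$)
$A{\left(n \right)} = n^{2} - n$
$u{\left(V,g \right)} = 11 V g$ ($u{\left(V,g \right)} = 11 V g + 0 = 11 V g$)
$K{\left(W \right)} = - \frac{26818}{49}$ ($K{\left(W \right)} = 11 \frac{53 \left(-1 + \frac{53}{7}\right)}{7} \left(-1\right) = 11 \cdot \frac{53}{7} \cdot \frac{46}{7} \left(-1\right) = 11 \cdot \frac{2438}{49} \left(-1\right) = - \frac{26818}{49}$)
$-7927 + K{\left(-68 \right)} = -7927 - \frac{26818}{49} = - \frac{415241}{49}$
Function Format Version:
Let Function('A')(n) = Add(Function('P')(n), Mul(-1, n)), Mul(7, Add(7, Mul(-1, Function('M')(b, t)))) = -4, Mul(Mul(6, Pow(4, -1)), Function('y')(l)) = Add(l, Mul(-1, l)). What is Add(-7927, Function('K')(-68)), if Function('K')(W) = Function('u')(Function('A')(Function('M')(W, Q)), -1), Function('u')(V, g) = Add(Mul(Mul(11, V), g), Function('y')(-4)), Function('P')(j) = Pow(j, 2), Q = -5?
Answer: Rational(-415241, 49) ≈ -8474.3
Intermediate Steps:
Function('y')(l) = 0 (Function('y')(l) = Mul(Rational(2, 3), Add(l, Mul(-1, l))) = Mul(Rational(2, 3), 0) = 0)
Function('M')(b, t) = Rational(53, 7) (Function('M')(b, t) = Add(7, Mul(Rational(-1, 7), -4)) = Add(7, Rational(4, 7)) = Rational(53, 7))
Function('A')(n) = Add(Pow(n, 2), Mul(-1, n))
Function('u')(V, g) = Mul(11, V, g) (Function('u')(V, g) = Add(Mul(Mul(11, V), g), 0) = Add(Mul(11, V, g), 0) = Mul(11, V, g))
Function('K')(W) = Rational(-26818, 49) (Function('K')(W) = Mul(11, Mul(Rational(53, 7), Add(-1, Rational(53, 7))), -1) = Mul(11, Mul(Rational(53, 7), Rational(46, 7)), -1) = Mul(11, Rational(2438, 49), -1) = Rational(-26818, 49))
Add(-7927, Function('K')(-68)) = Add(-7927, Rational(-26818, 49)) = Rational(-415241, 49)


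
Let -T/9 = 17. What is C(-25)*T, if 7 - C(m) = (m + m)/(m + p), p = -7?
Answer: -13311/16 ≈ -831.94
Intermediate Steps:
T = -153 (T = -9*17 = -153)
C(m) = 7 - 2*m/(-7 + m) (C(m) = 7 - (m + m)/(m - 7) = 7 - 2*m/(-7 + m))
C(-25)*T = ((-49 + 5*(-25))/(-7 - 25))*(-153) = ((-49 - 125)/(-32))*(-153) = -1/32*(-174)*(-153) = (87/16)*(-153) = -13311/16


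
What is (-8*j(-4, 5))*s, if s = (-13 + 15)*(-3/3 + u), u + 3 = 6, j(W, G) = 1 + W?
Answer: 96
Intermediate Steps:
u = 3 (u = -3 + 6 = 3)
s = 4 (s = (-13 + 15)*(-3/3 + 3) = 2*(-3*⅓ + 3) = 2*(-1 + 3) = 2*2 = 4)
(-8*j(-4, 5))*s = -8*(1 - 4)*4 = -8*(-3)*4 = 24*4 = 96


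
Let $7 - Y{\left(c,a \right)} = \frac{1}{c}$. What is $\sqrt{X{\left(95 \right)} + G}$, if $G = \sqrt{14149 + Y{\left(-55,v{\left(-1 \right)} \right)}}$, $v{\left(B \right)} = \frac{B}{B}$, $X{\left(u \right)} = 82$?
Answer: $\frac{\sqrt{248050 + 165 \sqrt{4757995}}}{55} \approx 14.177$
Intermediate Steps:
$v{\left(B \right)} = 1$
$Y{\left(c,a \right)} = 7 - \frac{1}{c}$
$G = \frac{3 \sqrt{4757995}}{55}$ ($G = \sqrt{14149 + \left(7 - \frac{1}{-55}\right)} = \sqrt{14149 + \left(7 - - \frac{1}{55}\right)} = \sqrt{14149 + \left(7 + \frac{1}{55}\right)} = \sqrt{14149 + \frac{386}{55}} = \sqrt{\frac{778581}{55}} = \frac{3 \sqrt{4757995}}{55} \approx 118.98$)
$\sqrt{X{\left(95 \right)} + G} = \sqrt{82 + \frac{3 \sqrt{4757995}}{55}}$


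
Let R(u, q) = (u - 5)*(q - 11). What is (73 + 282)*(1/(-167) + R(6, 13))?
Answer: 118215/167 ≈ 707.87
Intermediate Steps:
R(u, q) = (-11 + q)*(-5 + u) (R(u, q) = (-5 + u)*(-11 + q) = (-11 + q)*(-5 + u))
(73 + 282)*(1/(-167) + R(6, 13)) = (73 + 282)*(1/(-167) + (55 - 11*6 - 5*13 + 13*6)) = 355*(-1/167 + (55 - 66 - 65 + 78)) = 355*(-1/167 + 2) = 355*(333/167) = 118215/167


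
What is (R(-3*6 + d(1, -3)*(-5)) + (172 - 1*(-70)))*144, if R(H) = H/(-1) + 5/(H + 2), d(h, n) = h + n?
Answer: 35880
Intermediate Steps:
R(H) = -H + 5/(2 + H) (R(H) = H*(-1) + 5/(2 + H) = -H + 5/(2 + H))
(R(-3*6 + d(1, -3)*(-5)) + (172 - 1*(-70)))*144 = ((5 - (-3*6 + (1 - 3)*(-5))**2 - 2*(-3*6 + (1 - 3)*(-5)))/(2 + (-3*6 + (1 - 3)*(-5))) + (172 - 1*(-70)))*144 = ((5 - (-18 - 2*(-5))**2 - 2*(-18 - 2*(-5)))/(2 + (-18 - 2*(-5))) + (172 + 70))*144 = ((5 - (-18 + 10)**2 - 2*(-18 + 10))/(2 + (-18 + 10)) + 242)*144 = ((5 - 1*(-8)**2 - 2*(-8))/(2 - 8) + 242)*144 = ((5 - 1*64 + 16)/(-6) + 242)*144 = (-(5 - 64 + 16)/6 + 242)*144 = (-1/6*(-43) + 242)*144 = (43/6 + 242)*144 = (1495/6)*144 = 35880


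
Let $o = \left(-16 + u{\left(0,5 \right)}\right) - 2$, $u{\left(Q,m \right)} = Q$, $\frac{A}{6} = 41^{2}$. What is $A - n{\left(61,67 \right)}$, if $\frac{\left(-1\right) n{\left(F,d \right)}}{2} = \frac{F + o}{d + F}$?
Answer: $\frac{645547}{64} \approx 10087.0$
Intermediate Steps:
$A = 10086$ ($A = 6 \cdot 41^{2} = 6 \cdot 1681 = 10086$)
$o = -18$ ($o = \left(-16 + 0\right) - 2 = -16 - 2 = -18$)
$n{\left(F,d \right)} = - \frac{2 \left(-18 + F\right)}{F + d}$ ($n{\left(F,d \right)} = - 2 \frac{F - 18}{d + F} = - 2 \frac{-18 + F}{F + d} = - \frac{2 \left(-18 + F\right)}{F + d}$)
$A - n{\left(61,67 \right)} = 10086 - \frac{2 \left(18 - 61\right)}{61 + 67} = 10086 - \frac{2 \left(18 - 61\right)}{128} = 10086 - 2 \cdot \frac{1}{128} \left(-43\right) = 10086 - - \frac{43}{64} = 10086 + \frac{43}{64} = \frac{645547}{64}$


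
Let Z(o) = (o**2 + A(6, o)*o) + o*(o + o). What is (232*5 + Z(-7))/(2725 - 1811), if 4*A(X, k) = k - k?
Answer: 1307/914 ≈ 1.4300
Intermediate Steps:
A(X, k) = 0 (A(X, k) = (k - k)/4 = (1/4)*0 = 0)
Z(o) = 3*o**2 (Z(o) = (o**2 + 0*o) + o*(o + o) = (o**2 + 0) + o*(2*o) = o**2 + 2*o**2 = 3*o**2)
(232*5 + Z(-7))/(2725 - 1811) = (232*5 + 3*(-7)**2)/(2725 - 1811) = (1160 + 3*49)/914 = (1160 + 147)*(1/914) = 1307*(1/914) = 1307/914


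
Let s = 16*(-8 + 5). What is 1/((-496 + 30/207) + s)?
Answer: -69/37526 ≈ -0.0018387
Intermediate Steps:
s = -48 (s = 16*(-3) = -48)
1/((-496 + 30/207) + s) = 1/((-496 + 30/207) - 48) = 1/((-496 + 30*(1/207)) - 48) = 1/((-496 + 10/69) - 48) = 1/(-34214/69 - 48) = 1/(-37526/69) = -69/37526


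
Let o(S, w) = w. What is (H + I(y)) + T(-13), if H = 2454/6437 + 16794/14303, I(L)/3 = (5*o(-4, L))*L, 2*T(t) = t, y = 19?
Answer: 996190406867/184136822 ≈ 5410.1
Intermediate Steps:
T(t) = t/2
I(L) = 15*L² (I(L) = 3*((5*L)*L) = 3*(5*L²) = 15*L²)
H = 143202540/92068411 (H = 2454*(1/6437) + 16794*(1/14303) = 2454/6437 + 16794/14303 = 143202540/92068411 ≈ 1.5554)
(H + I(y)) + T(-13) = (143202540/92068411 + 15*19²) + (½)*(-13) = (143202540/92068411 + 15*361) - 13/2 = (143202540/92068411 + 5415) - 13/2 = 498693648105/92068411 - 13/2 = 996190406867/184136822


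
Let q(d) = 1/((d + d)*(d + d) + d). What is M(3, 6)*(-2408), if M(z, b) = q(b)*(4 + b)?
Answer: -2408/15 ≈ -160.53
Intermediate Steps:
q(d) = 1/(d + 4*d²) (q(d) = 1/((2*d)*(2*d) + d) = 1/(4*d² + d) = 1/(d + 4*d²))
M(z, b) = (4 + b)/(b*(1 + 4*b)) (M(z, b) = (1/(b*(1 + 4*b)))*(4 + b) = (4 + b)/(b*(1 + 4*b)))
M(3, 6)*(-2408) = ((4 + 6)/(6*(1 + 4*6)))*(-2408) = ((⅙)*10/(1 + 24))*(-2408) = ((⅙)*10/25)*(-2408) = ((⅙)*(1/25)*10)*(-2408) = (1/15)*(-2408) = -2408/15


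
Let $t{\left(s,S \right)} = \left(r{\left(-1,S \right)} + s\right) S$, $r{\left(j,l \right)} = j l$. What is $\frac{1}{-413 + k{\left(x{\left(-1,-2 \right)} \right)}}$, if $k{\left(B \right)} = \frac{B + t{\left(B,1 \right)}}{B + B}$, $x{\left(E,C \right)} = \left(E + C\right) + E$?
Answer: $- \frac{8}{3295} \approx -0.0024279$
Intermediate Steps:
$t{\left(s,S \right)} = S \left(s - S\right)$ ($t{\left(s,S \right)} = \left(- S + s\right) S = \left(s - S\right) S = S \left(s - S\right)$)
$x{\left(E,C \right)} = C + 2 E$ ($x{\left(E,C \right)} = \left(C + E\right) + E = C + 2 E$)
$k{\left(B \right)} = \frac{-1 + 2 B}{2 B}$ ($k{\left(B \right)} = \frac{B + 1 \left(B - 1\right)}{B + B} = \frac{B + 1 \left(B - 1\right)}{2 B} = \left(B + 1 \left(-1 + B\right)\right) \frac{1}{2 B} = \left(B + \left(-1 + B\right)\right) \frac{1}{2 B} = \left(-1 + 2 B\right) \frac{1}{2 B} = \frac{-1 + 2 B}{2 B}$)
$\frac{1}{-413 + k{\left(x{\left(-1,-2 \right)} \right)}} = \frac{1}{-413 + \frac{- \frac{1}{2} + \left(-2 + 2 \left(-1\right)\right)}{-2 + 2 \left(-1\right)}} = \frac{1}{-413 + \frac{- \frac{1}{2} - 4}{-2 - 2}} = \frac{1}{-413 + \frac{- \frac{1}{2} - 4}{-4}} = \frac{1}{-413 - - \frac{9}{8}} = \frac{1}{-413 + \frac{9}{8}} = \frac{1}{- \frac{3295}{8}} = - \frac{8}{3295}$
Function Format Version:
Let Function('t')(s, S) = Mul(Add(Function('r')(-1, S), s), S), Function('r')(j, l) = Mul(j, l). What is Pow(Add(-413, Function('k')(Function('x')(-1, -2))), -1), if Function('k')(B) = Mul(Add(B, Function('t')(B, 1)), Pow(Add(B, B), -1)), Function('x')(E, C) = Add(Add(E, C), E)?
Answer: Rational(-8, 3295) ≈ -0.0024279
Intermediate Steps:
Function('t')(s, S) = Mul(S, Add(s, Mul(-1, S))) (Function('t')(s, S) = Mul(Add(Mul(-1, S), s), S) = Mul(Add(s, Mul(-1, S)), S) = Mul(S, Add(s, Mul(-1, S))))
Function('x')(E, C) = Add(C, Mul(2, E)) (Function('x')(E, C) = Add(Add(C, E), E) = Add(C, Mul(2, E)))
Function('k')(B) = Mul(Rational(1, 2), Pow(B, -1), Add(-1, Mul(2, B))) (Function('k')(B) = Mul(Add(B, Mul(1, Add(B, Mul(-1, 1)))), Pow(Add(B, B), -1)) = Mul(Add(B, Mul(1, Add(B, -1))), Pow(Mul(2, B), -1)) = Mul(Add(B, Mul(1, Add(-1, B))), Mul(Rational(1, 2), Pow(B, -1))) = Mul(Add(B, Add(-1, B)), Mul(Rational(1, 2), Pow(B, -1))) = Mul(Add(-1, Mul(2, B)), Mul(Rational(1, 2), Pow(B, -1))) = Mul(Rational(1, 2), Pow(B, -1), Add(-1, Mul(2, B))))
Pow(Add(-413, Function('k')(Function('x')(-1, -2))), -1) = Pow(Add(-413, Mul(Pow(Add(-2, Mul(2, -1)), -1), Add(Rational(-1, 2), Add(-2, Mul(2, -1))))), -1) = Pow(Add(-413, Mul(Pow(Add(-2, -2), -1), Add(Rational(-1, 2), Add(-2, -2)))), -1) = Pow(Add(-413, Mul(Pow(-4, -1), Add(Rational(-1, 2), -4))), -1) = Pow(Add(-413, Mul(Rational(-1, 4), Rational(-9, 2))), -1) = Pow(Add(-413, Rational(9, 8)), -1) = Pow(Rational(-3295, 8), -1) = Rational(-8, 3295)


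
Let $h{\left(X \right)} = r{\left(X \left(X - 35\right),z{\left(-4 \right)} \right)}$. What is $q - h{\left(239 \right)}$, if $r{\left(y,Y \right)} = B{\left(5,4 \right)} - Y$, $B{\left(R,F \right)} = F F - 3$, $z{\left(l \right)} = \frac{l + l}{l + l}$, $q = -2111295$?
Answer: $-2111307$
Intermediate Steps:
$z{\left(l \right)} = 1$ ($z{\left(l \right)} = \frac{2 l}{2 l} = 2 l \frac{1}{2 l} = 1$)
$B{\left(R,F \right)} = -3 + F^{2}$ ($B{\left(R,F \right)} = F^{2} - 3 = -3 + F^{2}$)
$r{\left(y,Y \right)} = 13 - Y$ ($r{\left(y,Y \right)} = \left(-3 + 4^{2}\right) - Y = \left(-3 + 16\right) - Y = 13 - Y$)
$h{\left(X \right)} = 12$ ($h{\left(X \right)} = 13 - 1 = 12$)
$q - h{\left(239 \right)} = -2111295 - 12 = -2111307$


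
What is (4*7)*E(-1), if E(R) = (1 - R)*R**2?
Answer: 56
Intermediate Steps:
E(R) = R**2*(1 - R)
(4*7)*E(-1) = (4*7)*((-1)**2*(1 - 1*(-1))) = 28*(1*(1 + 1)) = 28*(1*2) = 28*2 = 56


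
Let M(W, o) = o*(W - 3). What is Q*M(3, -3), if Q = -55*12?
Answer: 0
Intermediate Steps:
M(W, o) = o*(-3 + W)
Q = -660
Q*M(3, -3) = -(-1980)*(-3 + 3) = -(-1980)*0 = -660*0 = 0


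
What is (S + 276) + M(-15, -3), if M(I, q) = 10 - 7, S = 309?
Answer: 588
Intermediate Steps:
M(I, q) = 3
(S + 276) + M(-15, -3) = (309 + 276) + 3 = 585 + 3 = 588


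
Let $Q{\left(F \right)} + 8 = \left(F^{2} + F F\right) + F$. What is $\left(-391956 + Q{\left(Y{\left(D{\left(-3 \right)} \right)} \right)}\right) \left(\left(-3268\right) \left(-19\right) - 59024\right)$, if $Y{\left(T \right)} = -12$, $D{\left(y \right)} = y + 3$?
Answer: $-1201698784$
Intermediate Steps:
$D{\left(y \right)} = 3 + y$
$Q{\left(F \right)} = -8 + F + 2 F^{2}$ ($Q{\left(F \right)} = -8 + \left(\left(F^{2} + F F\right) + F\right) = -8 + \left(\left(F^{2} + F^{2}\right) + F\right) = -8 + \left(2 F^{2} + F\right) = -8 + \left(F + 2 F^{2}\right) = -8 + F + 2 F^{2}$)
$\left(-391956 + Q{\left(Y{\left(D{\left(-3 \right)} \right)} \right)}\right) \left(\left(-3268\right) \left(-19\right) - 59024\right) = \left(-391956 - \left(20 - 288\right)\right) \left(\left(-3268\right) \left(-19\right) - 59024\right) = \left(-391956 - -268\right) \left(62092 - 59024\right) = \left(-391956 + 268\right) 3068 = \left(-391688\right) 3068 = -1201698784$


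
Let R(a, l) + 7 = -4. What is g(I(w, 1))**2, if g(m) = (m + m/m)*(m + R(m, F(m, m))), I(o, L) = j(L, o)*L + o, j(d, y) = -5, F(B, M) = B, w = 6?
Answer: 400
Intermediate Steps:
R(a, l) = -11 (R(a, l) = -7 - 4 = -11)
I(o, L) = o - 5*L (I(o, L) = -5*L + o = o - 5*L)
g(m) = (1 + m)*(-11 + m) (g(m) = (m + m/m)*(m - 11) = (m + 1)*(-11 + m) = (1 + m)*(-11 + m))
g(I(w, 1))**2 = (-11 + (6 - 5*1)**2 - 10*(6 - 5*1))**2 = (-11 + (6 - 5)**2 - 10*(6 - 5))**2 = (-11 + 1**2 - 10*1)**2 = (-11 + 1 - 10)**2 = (-20)**2 = 400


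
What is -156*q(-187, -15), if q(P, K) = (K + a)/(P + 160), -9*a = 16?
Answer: -7852/81 ≈ -96.938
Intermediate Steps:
a = -16/9 (a = -1/9*16 = -16/9 ≈ -1.7778)
q(P, K) = (-16/9 + K)/(160 + P) (q(P, K) = (K - 16/9)/(P + 160) = (-16/9 + K)/(160 + P))
-156*q(-187, -15) = -156*(-16/9 - 15)/(160 - 187) = -156*(-151)/((-27)*9) = -(-52)*(-151)/(9*9) = -156*151/243 = -7852/81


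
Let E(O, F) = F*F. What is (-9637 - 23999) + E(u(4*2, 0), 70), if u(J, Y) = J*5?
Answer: -28736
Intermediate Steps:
u(J, Y) = 5*J
E(O, F) = F²
(-9637 - 23999) + E(u(4*2, 0), 70) = (-9637 - 23999) + 70² = -33636 + 4900 = -28736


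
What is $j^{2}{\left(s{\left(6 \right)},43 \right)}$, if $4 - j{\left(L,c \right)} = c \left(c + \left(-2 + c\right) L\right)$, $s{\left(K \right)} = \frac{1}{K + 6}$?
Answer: $\frac{571353409}{144} \approx 3.9677 \cdot 10^{6}$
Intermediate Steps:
$s{\left(K \right)} = \frac{1}{6 + K}$
$j{\left(L,c \right)} = 4 - c \left(c + L \left(-2 + c\right)\right)$ ($j{\left(L,c \right)} = 4 - c \left(c + \left(-2 + c\right) L\right) = 4 - c \left(c + L \left(-2 + c\right)\right)$)
$j^{2}{\left(s{\left(6 \right)},43 \right)} = \left(4 - 43^{2} - \frac{43^{2}}{6 + 6} + 2 \frac{1}{6 + 6} \cdot 43\right)^{2} = \left(4 - 1849 - \frac{1}{12} \cdot 1849 + 2 \cdot \frac{1}{12} \cdot 43\right)^{2} = \left(4 - 1849 - \frac{1849}{12} + \frac{43}{6}\right)^{2} = \left(- \frac{23903}{12}\right)^{2} = \frac{571353409}{144}$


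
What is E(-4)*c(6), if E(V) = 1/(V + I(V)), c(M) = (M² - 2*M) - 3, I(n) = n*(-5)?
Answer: 21/16 ≈ 1.3125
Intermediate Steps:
I(n) = -5*n
c(M) = -3 + M² - 2*M
E(V) = -1/(4*V) (E(V) = 1/(V - 5*V) = 1/(-4*V) = -1/(4*V))
E(-4)*c(6) = (-¼/(-4))*(-3 + 6² - 2*6) = (-¼*(-¼))*(-3 + 36 - 12) = (1/16)*21 = 21/16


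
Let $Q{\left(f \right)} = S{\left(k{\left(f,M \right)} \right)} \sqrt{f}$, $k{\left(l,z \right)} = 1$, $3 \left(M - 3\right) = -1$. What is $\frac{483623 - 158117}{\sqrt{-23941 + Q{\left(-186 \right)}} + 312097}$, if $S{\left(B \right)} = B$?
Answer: $\frac{325506}{312097 + \sqrt{-23941 + i \sqrt{186}}} \approx 1.043 - 0.00051707 i$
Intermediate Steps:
$M = \frac{8}{3}$ ($M = 3 + \frac{1}{3} \left(-1\right) = 3 - \frac{1}{3} = \frac{8}{3} \approx 2.6667$)
$Q{\left(f \right)} = \sqrt{f}$ ($Q{\left(f \right)} = 1 \sqrt{f} = \sqrt{f}$)
$\frac{483623 - 158117}{\sqrt{-23941 + Q{\left(-186 \right)}} + 312097} = \frac{483623 - 158117}{\sqrt{-23941 + \sqrt{-186}} + 312097} = \frac{325506}{\sqrt{-23941 + i \sqrt{186}} + 312097} = \frac{325506}{312097 + \sqrt{-23941 + i \sqrt{186}}}$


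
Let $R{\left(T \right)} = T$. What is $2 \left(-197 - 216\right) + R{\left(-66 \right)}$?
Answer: $-892$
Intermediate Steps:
$2 \left(-197 - 216\right) + R{\left(-66 \right)} = 2 \left(-197 - 216\right) - 66 = 2 \left(-413\right) - 66 = -826 - 66 = -892$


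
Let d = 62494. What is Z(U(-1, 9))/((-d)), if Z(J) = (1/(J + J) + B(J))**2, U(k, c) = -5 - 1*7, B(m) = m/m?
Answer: -529/35996544 ≈ -1.4696e-5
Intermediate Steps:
B(m) = 1
U(k, c) = -12 (U(k, c) = -5 - 7 = -12)
Z(J) = (1 + 1/(2*J))**2 (Z(J) = (1/(J + J) + 1)**2 = (1/(2*J) + 1)**2 = (1 + 1/(2*J))**2)
Z(U(-1, 9))/((-d)) = ((1/4)*(1 + 2*(-12))**2/(-12)**2)/((-1*62494)) = ((1/4)*(1/144)*(1 - 24)**2)/(-62494) = ((1/4)*(1/144)*(-23)**2)*(-1/62494) = ((1/4)*(1/144)*529)*(-1/62494) = (529/576)*(-1/62494) = -529/35996544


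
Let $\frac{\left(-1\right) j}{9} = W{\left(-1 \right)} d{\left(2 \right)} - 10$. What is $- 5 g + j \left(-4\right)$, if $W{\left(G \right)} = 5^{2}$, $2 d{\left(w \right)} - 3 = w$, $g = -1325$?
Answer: $8515$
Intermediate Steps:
$d{\left(w \right)} = \frac{3}{2} + \frac{w}{2}$
$W{\left(G \right)} = 25$
$j = - \frac{945}{2}$ ($j = - 9 \left(25 \left(\frac{3}{2} + \frac{1}{2} \cdot 2\right) - 10\right) = - 9 \left(25 \left(\frac{3}{2} + 1\right) - 10\right) = - 9 \left(25 \cdot \frac{5}{2} - 10\right) = - 9 \left(\frac{125}{2} - 10\right) = \left(-9\right) \frac{105}{2} = - \frac{945}{2} \approx -472.5$)
$- 5 g + j \left(-4\right) = \left(-5\right) \left(-1325\right) - -1890 = 6625 + 1890 = 8515$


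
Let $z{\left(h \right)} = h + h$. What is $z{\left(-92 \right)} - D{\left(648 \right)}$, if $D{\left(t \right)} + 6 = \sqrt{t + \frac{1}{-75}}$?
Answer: $-178 - \frac{\sqrt{145797}}{15} \approx -203.46$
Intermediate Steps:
$D{\left(t \right)} = -6 + \sqrt{- \frac{1}{75} + t}$ ($D{\left(t \right)} = -6 + \sqrt{t + \frac{1}{-75}} = -6 + \sqrt{t - \frac{1}{75}} = -6 + \sqrt{- \frac{1}{75} + t}$)
$z{\left(h \right)} = 2 h$
$z{\left(-92 \right)} - D{\left(648 \right)} = 2 \left(-92\right) - \left(-6 + \frac{\sqrt{-3 + 225 \cdot 648}}{15}\right) = -184 - \left(-6 + \frac{\sqrt{-3 + 145800}}{15}\right) = -184 - \left(-6 + \frac{\sqrt{145797}}{15}\right) = -184 + \left(6 - \frac{\sqrt{145797}}{15}\right) = -178 - \frac{\sqrt{145797}}{15}$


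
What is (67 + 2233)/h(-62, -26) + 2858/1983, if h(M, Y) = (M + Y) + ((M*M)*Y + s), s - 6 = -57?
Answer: 31275146/22051621 ≈ 1.4183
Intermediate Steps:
s = -51 (s = 6 - 57 = -51)
h(M, Y) = -51 + M + Y + Y*M² (h(M, Y) = (M + Y) + ((M*M)*Y - 51) = (M + Y) + (M²*Y - 51) = (M + Y) + (Y*M² - 51) = (M + Y) + (-51 + Y*M²) = -51 + M + Y + Y*M²)
(67 + 2233)/h(-62, -26) + 2858/1983 = (67 + 2233)/(-51 - 62 - 26 - 26*(-62)²) + 2858/1983 = 2300/(-51 - 62 - 26 - 26*3844) + 2858*(1/1983) = 2300/(-51 - 62 - 26 - 99944) + 2858/1983 = 2300/(-100083) + 2858/1983 = 2300*(-1/100083) + 2858/1983 = -2300/100083 + 2858/1983 = 31275146/22051621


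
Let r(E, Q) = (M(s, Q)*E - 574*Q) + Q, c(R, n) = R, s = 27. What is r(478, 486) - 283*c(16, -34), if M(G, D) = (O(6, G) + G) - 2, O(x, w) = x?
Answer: -268188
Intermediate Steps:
M(G, D) = 4 + G (M(G, D) = (6 + G) - 2 = 4 + G)
r(E, Q) = -573*Q + 31*E (r(E, Q) = ((4 + 27)*E - 574*Q) + Q = (31*E - 574*Q) + Q = (-574*Q + 31*E) + Q = -573*Q + 31*E)
r(478, 486) - 283*c(16, -34) = (-573*486 + 31*478) - 283*16 = (-278478 + 14818) - 1*4528 = -263660 - 4528 = -268188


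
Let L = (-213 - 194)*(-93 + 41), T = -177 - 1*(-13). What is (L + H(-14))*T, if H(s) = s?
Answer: -3468600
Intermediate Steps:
T = -164 (T = -177 + 13 = -164)
L = 21164 (L = -407*(-52) = 21164)
(L + H(-14))*T = (21164 - 14)*(-164) = 21150*(-164) = -3468600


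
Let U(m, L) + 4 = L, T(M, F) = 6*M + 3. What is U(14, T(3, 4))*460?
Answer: 7820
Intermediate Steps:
T(M, F) = 3 + 6*M
U(m, L) = -4 + L
U(14, T(3, 4))*460 = (-4 + (3 + 6*3))*460 = (-4 + (3 + 18))*460 = (-4 + 21)*460 = 17*460 = 7820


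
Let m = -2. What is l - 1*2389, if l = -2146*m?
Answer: 1903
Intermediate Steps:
l = 4292 (l = -2146*(-2) = 4292)
l - 1*2389 = 4292 - 1*2389 = 4292 - 2389 = 1903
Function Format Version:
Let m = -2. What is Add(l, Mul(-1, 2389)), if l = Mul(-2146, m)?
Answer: 1903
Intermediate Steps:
l = 4292 (l = Mul(-2146, -2) = 4292)
Add(l, Mul(-1, 2389)) = Add(4292, Mul(-1, 2389)) = Add(4292, -2389) = 1903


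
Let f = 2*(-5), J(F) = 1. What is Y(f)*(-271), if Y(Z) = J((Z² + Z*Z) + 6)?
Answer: -271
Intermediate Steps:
f = -10
Y(Z) = 1
Y(f)*(-271) = 1*(-271) = -271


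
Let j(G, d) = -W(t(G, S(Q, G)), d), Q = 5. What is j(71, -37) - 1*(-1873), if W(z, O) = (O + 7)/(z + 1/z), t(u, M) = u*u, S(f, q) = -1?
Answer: 23798115808/12705841 ≈ 1873.0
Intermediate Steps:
t(u, M) = u²
W(z, O) = (7 + O)/(z + 1/z)
j(G, d) = -G²*(7 + d)/(1 + G⁴) (j(G, d) = -G²*(7 + d)/(1 + (G²)²) = -G²*(7 + d)/(1 + G⁴))
j(71, -37) - 1*(-1873) = 71²*(-7 - 1*(-37))/(1 + 71⁴) - 1*(-1873) = 5041*(-7 + 37)/(1 + 25411681) + 1873 = 5041*30/25411682 + 1873 = 5041*(1/25411682)*30 + 1873 = 75615/12705841 + 1873 = 23798115808/12705841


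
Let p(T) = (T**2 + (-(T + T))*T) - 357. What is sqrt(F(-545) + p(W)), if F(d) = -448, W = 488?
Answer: I*sqrt(238949) ≈ 488.82*I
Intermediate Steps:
p(T) = -357 - T**2 (p(T) = (T**2 + (-2*T)*T) - 357 = (T**2 - 2*T**2) - 357 = -T**2 - 357 = -357 - T**2)
sqrt(F(-545) + p(W)) = sqrt(-448 + (-357 - 1*488**2)) = sqrt(-448 + (-357 - 1*238144)) = sqrt(-448 + (-357 - 238144)) = sqrt(-448 - 238501) = sqrt(-238949) = I*sqrt(238949)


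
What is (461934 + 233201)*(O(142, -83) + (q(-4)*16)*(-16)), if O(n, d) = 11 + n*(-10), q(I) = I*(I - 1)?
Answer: -4538536415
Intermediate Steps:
q(I) = I*(-1 + I)
O(n, d) = 11 - 10*n
(461934 + 233201)*(O(142, -83) + (q(-4)*16)*(-16)) = (461934 + 233201)*((11 - 10*142) + (-4*(-1 - 4)*16)*(-16)) = 695135*((11 - 1420) + (-4*(-5)*16)*(-16)) = 695135*(-1409 + (20*16)*(-16)) = 695135*(-1409 + 320*(-16)) = 695135*(-1409 - 5120) = 695135*(-6529) = -4538536415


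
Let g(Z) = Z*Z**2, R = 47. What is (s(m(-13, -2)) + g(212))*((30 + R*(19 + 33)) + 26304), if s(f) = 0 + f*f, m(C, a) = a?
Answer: 274200582696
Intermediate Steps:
s(f) = f**2 (s(f) = 0 + f**2 = f**2)
g(Z) = Z**3
(s(m(-13, -2)) + g(212))*((30 + R*(19 + 33)) + 26304) = ((-2)**2 + 212**3)*((30 + 47*(19 + 33)) + 26304) = (4 + 9528128)*((30 + 47*52) + 26304) = 9528132*((30 + 2444) + 26304) = 9528132*(2474 + 26304) = 9528132*28778 = 274200582696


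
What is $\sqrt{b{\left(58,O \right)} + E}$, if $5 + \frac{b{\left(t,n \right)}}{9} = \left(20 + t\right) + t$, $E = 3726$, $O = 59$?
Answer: $3 \sqrt{545} \approx 70.036$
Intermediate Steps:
$b{\left(t,n \right)} = 135 + 18 t$ ($b{\left(t,n \right)} = -45 + 9 \left(\left(20 + t\right) + t\right) = -45 + 9 \left(20 + 2 t\right) = -45 + \left(180 + 18 t\right) = 135 + 18 t$)
$\sqrt{b{\left(58,O \right)} + E} = \sqrt{\left(135 + 18 \cdot 58\right) + 3726} = \sqrt{\left(135 + 1044\right) + 3726} = \sqrt{1179 + 3726} = \sqrt{4905} = 3 \sqrt{545}$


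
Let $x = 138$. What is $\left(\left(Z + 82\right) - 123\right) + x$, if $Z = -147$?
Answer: $-50$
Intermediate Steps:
$\left(\left(Z + 82\right) - 123\right) + x = \left(\left(-147 + 82\right) - 123\right) + 138 = \left(-65 - 123\right) + 138 = -188 + 138 = -50$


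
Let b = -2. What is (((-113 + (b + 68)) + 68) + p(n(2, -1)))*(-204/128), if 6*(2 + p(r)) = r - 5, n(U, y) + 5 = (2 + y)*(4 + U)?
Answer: -935/32 ≈ -29.219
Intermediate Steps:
n(U, y) = -5 + (2 + y)*(4 + U)
p(r) = -17/6 + r/6 (p(r) = -2 + (r - 5)/6 = -2 + (-5 + r)/6 = -2 + (-5/6 + r/6) = -17/6 + r/6)
(((-113 + (b + 68)) + 68) + p(n(2, -1)))*(-204/128) = (((-113 + (-2 + 68)) + 68) + (-17/6 + (3 + 2*2 + 4*(-1) + 2*(-1))/6))*(-204/128) = (((-113 + 66) + 68) + (-17/6 + (3 + 4 - 4 - 2)/6))*(-204*1/128) = ((-47 + 68) + (-17/6 + (1/6)*1))*(-51/32) = (21 + (-17/6 + 1/6))*(-51/32) = (21 - 8/3)*(-51/32) = (55/3)*(-51/32) = -935/32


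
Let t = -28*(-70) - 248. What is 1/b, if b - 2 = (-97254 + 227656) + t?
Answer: 1/132116 ≈ 7.5691e-6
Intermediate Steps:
t = 1712 (t = 1960 - 248 = 1712)
b = 132116 (b = 2 + ((-97254 + 227656) + 1712) = 2 + (130402 + 1712) = 2 + 132114 = 132116)
1/b = 1/132116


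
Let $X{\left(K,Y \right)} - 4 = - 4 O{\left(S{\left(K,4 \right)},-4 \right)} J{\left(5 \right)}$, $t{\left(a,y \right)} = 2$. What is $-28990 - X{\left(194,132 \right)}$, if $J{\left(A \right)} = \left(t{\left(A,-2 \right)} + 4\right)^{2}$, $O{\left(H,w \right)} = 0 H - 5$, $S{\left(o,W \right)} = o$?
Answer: $-29714$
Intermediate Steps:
$O{\left(H,w \right)} = -5$ ($O{\left(H,w \right)} = 0 - 5 = -5$)
$J{\left(A \right)} = 36$ ($J{\left(A \right)} = \left(2 + 4\right)^{2} = 6^{2} = 36$)
$X{\left(K,Y \right)} = 724$ ($X{\left(K,Y \right)} = 4 + \left(-4\right) \left(-5\right) 36 = 4 + 20 \cdot 36 = 4 + 720 = 724$)
$-28990 - X{\left(194,132 \right)} = -28990 - 724 = -29714$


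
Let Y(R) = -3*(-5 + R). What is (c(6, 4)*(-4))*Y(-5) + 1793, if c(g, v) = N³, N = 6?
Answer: -24127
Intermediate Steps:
c(g, v) = 216 (c(g, v) = 6³ = 216)
Y(R) = 15 - 3*R
(c(6, 4)*(-4))*Y(-5) + 1793 = (216*(-4))*(15 - 3*(-5)) + 1793 = -864*(15 + 15) + 1793 = -864*30 + 1793 = -25920 + 1793 = -24127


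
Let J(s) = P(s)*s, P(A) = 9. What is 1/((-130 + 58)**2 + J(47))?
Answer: 1/5607 ≈ 0.00017835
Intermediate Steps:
J(s) = 9*s
1/((-130 + 58)**2 + J(47)) = 1/((-130 + 58)**2 + 9*47) = 1/((-72)**2 + 423) = 1/(5184 + 423) = 1/5607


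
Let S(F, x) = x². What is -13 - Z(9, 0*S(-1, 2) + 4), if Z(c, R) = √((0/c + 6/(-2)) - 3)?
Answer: -13 - I*√6 ≈ -13.0 - 2.4495*I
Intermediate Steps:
Z(c, R) = I*√6 (Z(c, R) = √((0 + 6*(-½)) - 3) = √((0 - 3) - 3) = √(-3 - 3) = √(-6) = I*√6)
-13 - Z(9, 0*S(-1, 2) + 4) = -13 - I*√6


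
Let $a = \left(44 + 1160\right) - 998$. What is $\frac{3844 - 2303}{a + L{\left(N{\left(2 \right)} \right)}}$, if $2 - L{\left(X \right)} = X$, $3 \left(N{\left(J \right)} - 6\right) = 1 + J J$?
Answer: $\frac{4623}{601} \approx 7.6922$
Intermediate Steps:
$N{\left(J \right)} = \frac{19}{3} + \frac{J^{2}}{3}$ ($N{\left(J \right)} = 6 + \frac{1 + J J}{3} = 6 + \frac{1 + J^{2}}{3} = 6 + \left(\frac{1}{3} + \frac{J^{2}}{3}\right) = \frac{19}{3} + \frac{J^{2}}{3}$)
$L{\left(X \right)} = 2 - X$
$a = 206$ ($a = 1204 - 998 = 206$)
$\frac{3844 - 2303}{a + L{\left(N{\left(2 \right)} \right)}} = \frac{3844 - 2303}{206 + \left(2 - \left(\frac{19}{3} + \frac{2^{2}}{3}\right)\right)} = \frac{1541}{206 + \left(2 - \left(\frac{19}{3} + \frac{1}{3} \cdot 4\right)\right)} = \frac{1541}{206 + \left(2 - \left(\frac{19}{3} + \frac{4}{3}\right)\right)} = \frac{1541}{206 + \left(2 - \frac{23}{3}\right)} = \frac{1541}{206 - \frac{17}{3}} = \frac{1541}{\frac{601}{3}} = 1541 \cdot \frac{3}{601} = \frac{4623}{601}$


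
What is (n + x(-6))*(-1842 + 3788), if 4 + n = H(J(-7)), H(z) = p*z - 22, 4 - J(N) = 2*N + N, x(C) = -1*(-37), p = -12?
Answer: -562394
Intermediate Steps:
x(C) = 37
J(N) = 4 - 3*N (J(N) = 4 - (2*N + N) = 4 - 3*N)
H(z) = -22 - 12*z (H(z) = -12*z - 22 = -22 - 12*z)
n = -326 (n = -4 + (-22 - 12*(4 - 3*(-7))) = -4 + (-22 - 12*(4 + 21)) = -4 + (-22 - 12*25) = -4 + (-22 - 300) = -4 - 322 = -326)
(n + x(-6))*(-1842 + 3788) = (-326 + 37)*(-1842 + 3788) = -289*1946 = -562394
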